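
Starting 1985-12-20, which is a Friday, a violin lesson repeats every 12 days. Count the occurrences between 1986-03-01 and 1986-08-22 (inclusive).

Occurrences land 12·i days after 1985-12-20 for i = 0, 1, 2, …
1986-03-01 is 71 days after the start; 71 ÷ 12 = 5 remainder 11; since the remainder is 11, round up to i = 6. First occurrence in the window: #7 on 1986-03-02 (6×12 = 72 days in).
1986-08-22 is 245 days after the start; 245 ÷ 12 = 20 remainder 5. Last occurrence in the window: #21 on 1986-08-17.
Occurrences #7 through #21: 15 in total.

15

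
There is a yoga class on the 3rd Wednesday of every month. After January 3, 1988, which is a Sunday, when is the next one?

January 20, 1988

January 1988 starts on a Friday; its first Wednesday is the 6th, so the 3rd Wednesday is the 20th — January 20, 1988.
January 20, 1988 is after January 3, 1988, so that is the next one.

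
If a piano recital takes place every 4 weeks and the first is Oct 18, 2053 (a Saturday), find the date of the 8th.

The 8th occurrence is 7 intervals after the first: 7 × 28 = 196 days after Oct 18, 2053.
Oct has 31 days — 13 days to the end of Oct leaves 183.
Nov has 30 days (153 left).
Dec has 31 days (122 left).
Jan has 31 days (91 left).
Feb has 28 days (63 left).
Mar has 31 days (32 left).
Apr has 30 days (2 left).
2 days into May → May 2, 2054.

May 2, 2054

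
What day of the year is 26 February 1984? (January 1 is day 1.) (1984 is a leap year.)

Days in months before February: 31 = 31.
Plus 26 days into February → day 57.

57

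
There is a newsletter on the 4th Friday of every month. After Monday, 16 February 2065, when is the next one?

February 2065 starts on a Sunday; its first Friday is the 6th, so the 4th Friday is the 27th — 27 February 2065.
27 February 2065 is after 16 February 2065, so that is the next one.

27 February 2065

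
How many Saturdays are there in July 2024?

2024-07-01 is a Monday; the first Saturday on or after it is 2024-07-06 (5 days later).
From 2024-07-06 to 2024-07-31 is 31 − 6 = 25 days.
25 ÷ 7 = 3 full weeks with remainder 4, so 3 more Saturdays after the first → 4.

4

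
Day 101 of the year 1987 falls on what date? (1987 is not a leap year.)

11 April 1987

January has 31 days (101 − 31 = 70 remain).
February has 28 days (70 − 28 = 42 remain).
March has 31 days (42 − 31 = 11 remain).
11 into April → April 11.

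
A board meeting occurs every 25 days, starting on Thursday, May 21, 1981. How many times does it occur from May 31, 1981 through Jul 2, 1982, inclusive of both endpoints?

Occurrences land 25·i days after May 21, 1981 for i = 0, 1, 2, …
May 31, 1981 is 10 days after the start; 10 ÷ 25 = 0 remainder 10; since the remainder is 10, round up to i = 1. First occurrence in the window: #2 on Jun 15, 1981 (1×25 = 25 days in).
Jul 2, 1982 is 407 days after the start; 407 ÷ 25 = 16 remainder 7. Last occurrence in the window: #17 on Jun 25, 1982.
Occurrences #2 through #17: 16 in total.

16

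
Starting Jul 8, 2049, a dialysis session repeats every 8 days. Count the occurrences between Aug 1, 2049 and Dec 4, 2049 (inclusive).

16

Occurrences land 8·i days after Jul 8, 2049 for i = 0, 1, 2, …
Aug 1, 2049 is 24 days after the start; 24 ÷ 8 = 3 remainder 0. First occurrence in the window: #4 on Aug 1, 2049 (3×8 = 24 days in).
Dec 4, 2049 is 149 days after the start; 149 ÷ 8 = 18 remainder 5. Last occurrence in the window: #19 on Nov 29, 2049.
Occurrences #4 through #19: 16 in total.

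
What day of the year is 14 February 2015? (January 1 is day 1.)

Days in months before February: 31 = 31.
Plus 14 days into February → day 45.

45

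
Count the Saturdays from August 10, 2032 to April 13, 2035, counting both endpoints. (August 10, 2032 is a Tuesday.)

139

August 10, 2032 is a Tuesday; the first Saturday on or after it is August 14, 2032 (4 days later).
From August 14, 2032 to April 13, 2035: 139 + 365 + 365 + 103 = 972 days (rest of 2032, 2033, 2034, to April 13, 2035 in 2035).
972 ÷ 7 = 138 full weeks with remainder 6, so 138 more Saturdays after the first → 139.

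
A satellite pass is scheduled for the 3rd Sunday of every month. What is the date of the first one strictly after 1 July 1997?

July 1997 starts on a Tuesday; its first Sunday is the 6th, so the 3rd Sunday is the 20th — 20 July 1997.
20 July 1997 is after 1 July 1997, so that is the next one.

20 July 1997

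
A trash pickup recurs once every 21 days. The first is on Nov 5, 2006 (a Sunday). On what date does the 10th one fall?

The 10th occurrence is 9 intervals after the first: 9 × 21 = 189 days after Nov 5, 2006.
Nov has 30 days — 25 days to the end of Nov leaves 164.
Dec has 31 days (133 left).
Jan has 31 days (102 left).
Feb has 28 days (74 left).
Mar has 31 days (43 left).
Apr has 30 days (13 left).
13 days into May → May 13, 2007.

May 13, 2007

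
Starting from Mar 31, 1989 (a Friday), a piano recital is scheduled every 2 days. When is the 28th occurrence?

The 28th occurrence is 27 intervals after the first: 27 × 2 = 54 days after Mar 31, 1989.
Mar has 31 days — 0 days to the end of Mar leaves 54.
Apr has 30 days (24 left).
24 days into May → May 24, 1989.

May 24, 1989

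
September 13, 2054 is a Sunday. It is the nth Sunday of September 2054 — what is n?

Day 13 falls in week ⌈13/7⌉ of the month.
Days 1–7 hold the 1st Sunday, 8–14 the 2nd, 15–21 the 3rd, 22–28 the 4th, 29–31 the 5th.
13 is in the range for the 2nd.

2nd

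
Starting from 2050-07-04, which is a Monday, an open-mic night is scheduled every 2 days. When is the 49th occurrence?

2050-10-08

The 49th occurrence is 48 intervals after the first: 48 × 2 = 96 days after 2050-07-04.
July has 31 days — 27 days to the end of July leaves 69.
August has 31 days (38 left).
September has 30 days (8 left).
8 days into October → 2050-10-08.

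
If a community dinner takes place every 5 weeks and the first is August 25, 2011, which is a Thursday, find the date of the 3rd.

November 3, 2011

The 3rd occurrence is 2 intervals after the first: 2 × 35 = 70 days after August 25, 2011.
August has 31 days — 6 days to the end of August leaves 64.
September has 30 days (34 left).
October has 31 days (3 left).
3 days into November → November 3, 2011.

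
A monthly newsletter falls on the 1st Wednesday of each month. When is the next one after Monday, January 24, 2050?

January 2050 starts on a Saturday, so its 1st Wednesday is January 5, 2050 (4 days in).
That is not after January 24, 2050, so look at February 2050.
February 2050 starts on a Tuesday, so its 1st Wednesday is February 2, 2050 (1 day in).

February 2, 2050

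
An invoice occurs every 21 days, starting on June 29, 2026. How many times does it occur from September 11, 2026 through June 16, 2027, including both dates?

Occurrences land 21·i days after June 29, 2026 for i = 0, 1, 2, …
September 11, 2026 is 74 days after the start; 74 ÷ 21 = 3 remainder 11; since the remainder is 11, round up to i = 4. First occurrence in the window: #5 on September 21, 2026 (4×21 = 84 days in).
June 16, 2027 is 352 days after the start; 352 ÷ 21 = 16 remainder 16. Last occurrence in the window: #17 on May 31, 2027.
Occurrences #5 through #17: 13 in total.

13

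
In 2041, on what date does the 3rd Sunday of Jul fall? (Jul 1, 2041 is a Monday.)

Jul 21, 2041

Jul 2041 begins on a Monday, so the first Sunday is Jul 7 (6 days later).
The 3rd Sunday is 2 weeks later: 7 + 14 = 21.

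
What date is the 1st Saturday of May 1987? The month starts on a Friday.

2 May 1987

May 1987 begins on a Friday, so the first Saturday is May 2 (1 day later).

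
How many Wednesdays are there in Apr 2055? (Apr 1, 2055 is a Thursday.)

4

Apr 1, 2055 is a Thursday; the first Wednesday on or after it is Apr 7, 2055 (6 days later).
From Apr 7, 2055 to Apr 30, 2055 is 30 − 7 = 23 days.
23 ÷ 7 = 3 full weeks with remainder 2, so 3 more Wednesdays after the first → 4.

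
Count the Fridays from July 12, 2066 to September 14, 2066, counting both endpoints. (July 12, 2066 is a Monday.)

9

July 12, 2066 is a Monday; the first Friday on or after it is July 16, 2066 (4 days later).
From July 16, 2066 to September 14, 2066: 15 + 31 + 14 = 60 days (rest of July, August, September).
60 ÷ 7 = 8 full weeks with remainder 4, so 8 more Fridays after the first → 9.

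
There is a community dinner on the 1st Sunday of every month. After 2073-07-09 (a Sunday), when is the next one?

2073-08-06

July 2073 starts on a Saturday, so its 1st Sunday is 2073-07-02 (1 day in).
That is not after 2073-07-09, so look at August 2073.
August 2073 starts on a Tuesday, so its 1st Sunday is 2073-08-06 (5 days in).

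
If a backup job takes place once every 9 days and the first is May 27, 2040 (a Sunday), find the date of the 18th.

The 18th occurrence is 17 intervals after the first: 17 × 9 = 153 days after May 27, 2040.
May has 31 days — 4 days to the end of May leaves 149.
June has 30 days (119 left).
July has 31 days (88 left).
August has 31 days (57 left).
September has 30 days (27 left).
27 days into October → October 27, 2040.

October 27, 2040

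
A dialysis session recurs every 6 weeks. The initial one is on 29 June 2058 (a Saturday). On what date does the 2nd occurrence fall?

The 2nd occurrence is 1 interval after the first: 1 × 42 = 42 days after 29 June 2058.
June has 30 days — 1 day to the end of June leaves 41.
July has 31 days (10 left).
10 days into August → 10 August 2058.

10 August 2058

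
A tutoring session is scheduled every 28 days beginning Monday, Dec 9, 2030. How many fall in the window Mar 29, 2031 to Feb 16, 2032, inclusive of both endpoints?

12

Occurrences land 28·i days after Dec 9, 2030 for i = 0, 1, 2, …
Mar 29, 2031 is 110 days after the start; 110 ÷ 28 = 3 remainder 26; since the remainder is 26, round up to i = 4. First occurrence in the window: #5 on Mar 31, 2031 (4×28 = 112 days in).
Feb 16, 2032 is 434 days after the start; 434 ÷ 28 = 15 remainder 14. Last occurrence in the window: #16 on Feb 2, 2032.
Occurrences #5 through #16: 12 in total.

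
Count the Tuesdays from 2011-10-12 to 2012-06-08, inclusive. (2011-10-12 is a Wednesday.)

34

2011-10-12 is a Wednesday; the first Tuesday on or after it is 2011-10-18 (6 days later).
From 2011-10-18 to 2012-06-08: 13 + 30 + 31 + 31 + 29 + 31 + 30 + 31 + 8 = 234 days (rest of October, November, December, January, February, March, April, May, June).
234 ÷ 7 = 33 full weeks with remainder 3, so 33 more Tuesdays after the first → 34.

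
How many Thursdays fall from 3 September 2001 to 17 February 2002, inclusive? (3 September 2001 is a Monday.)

3 September 2001 is a Monday; the first Thursday on or after it is 6 September 2001 (3 days later).
From 6 September 2001 to 17 February 2002: 24 + 31 + 30 + 31 + 31 + 17 = 164 days (rest of September, October, November, December, January, February).
164 ÷ 7 = 23 full weeks with remainder 3, so 23 more Thursdays after the first → 24.

24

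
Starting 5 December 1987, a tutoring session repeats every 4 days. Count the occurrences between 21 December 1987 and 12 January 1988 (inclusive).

6

Occurrences land 4·i days after 5 December 1987 for i = 0, 1, 2, …
21 December 1987 is 16 days after the start; 16 ÷ 4 = 4 remainder 0. First occurrence in the window: #5 on 21 December 1987 (4×4 = 16 days in).
12 January 1988 is 38 days after the start; 38 ÷ 4 = 9 remainder 2. Last occurrence in the window: #10 on 10 January 1988.
Occurrences #5 through #10: 6 in total.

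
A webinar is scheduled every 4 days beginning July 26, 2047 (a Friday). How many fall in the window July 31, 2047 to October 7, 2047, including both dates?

17

Occurrences land 4·i days after July 26, 2047 for i = 0, 1, 2, …
July 31, 2047 is 5 days after the start; 5 ÷ 4 = 1 remainder 1; since the remainder is 1, round up to i = 2. First occurrence in the window: #3 on August 3, 2047 (2×4 = 8 days in).
October 7, 2047 is 73 days after the start; 73 ÷ 4 = 18 remainder 1. Last occurrence in the window: #19 on October 6, 2047.
Occurrences #3 through #19: 17 in total.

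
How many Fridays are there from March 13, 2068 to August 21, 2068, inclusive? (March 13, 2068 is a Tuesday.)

March 13, 2068 is a Tuesday; the first Friday on or after it is March 16, 2068 (3 days later).
From March 16, 2068 to August 21, 2068: 15 + 30 + 31 + 30 + 31 + 21 = 158 days (rest of March, April, May, June, July, August).
158 ÷ 7 = 22 full weeks with remainder 4, so 22 more Fridays after the first → 23.

23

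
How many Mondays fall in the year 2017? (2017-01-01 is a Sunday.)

2017-01-01 is a Sunday; the first Monday on or after it is 2017-01-02 (1 day later).
From 2017-01-02 to 2017-12-31: 29 + 28 + 31 + 30 + 31 + 30 + 31 + 31 + 30 + 31 + 30 + 31 = 363 days (rest of January, February, March, April, May, June, July, August, September, October, November, December).
363 ÷ 7 = 51 full weeks with remainder 6, so 51 more Mondays after the first → 52.

52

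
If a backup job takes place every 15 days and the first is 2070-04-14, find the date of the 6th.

The 6th occurrence is 5 intervals after the first: 5 × 15 = 75 days after 2070-04-14.
April has 30 days — 16 days to the end of April leaves 59.
May has 31 days (28 left).
28 days into June → 2070-06-28.

2070-06-28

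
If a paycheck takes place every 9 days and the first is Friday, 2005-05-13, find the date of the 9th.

2005-07-24

The 9th occurrence is 8 intervals after the first: 8 × 9 = 72 days after 2005-05-13.
May has 31 days — 18 days to the end of May leaves 54.
June has 30 days (24 left).
24 days into July → 2005-07-24.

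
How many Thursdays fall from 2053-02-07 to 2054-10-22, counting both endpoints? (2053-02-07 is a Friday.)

2053-02-07 is a Friday; the first Thursday on or after it is 2053-02-13 (6 days later).
From 2053-02-13 to 2054-10-22: 321 + 295 = 616 days (rest of 2053, to 2054-10-22 in 2054).
616 ÷ 7 = 88 full weeks with remainder 0, so 88 more Thursdays after the first → 89.

89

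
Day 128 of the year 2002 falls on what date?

May 8, 2002

Jan has 31 days (128 − 31 = 97 remain).
Feb has 28 days (97 − 28 = 69 remain).
Mar has 31 days (69 − 31 = 38 remain).
Apr has 30 days (38 − 30 = 8 remain).
8 into May → May 8.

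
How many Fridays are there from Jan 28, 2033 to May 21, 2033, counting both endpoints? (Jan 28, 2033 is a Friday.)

Jan 28, 2033 is a Friday; the first Friday on or after it is Jan 28, 2033.
From Jan 28, 2033 to May 21, 2033: 3 + 28 + 31 + 30 + 21 = 113 days (rest of Jan, Feb, Mar, Apr, May).
113 ÷ 7 = 16 full weeks with remainder 1, so 16 more Fridays after the first → 17.

17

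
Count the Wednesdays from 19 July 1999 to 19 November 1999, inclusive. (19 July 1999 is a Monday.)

18

19 July 1999 is a Monday; the first Wednesday on or after it is 21 July 1999 (2 days later).
From 21 July 1999 to 19 November 1999: 10 + 31 + 30 + 31 + 19 = 121 days (rest of July, August, September, October, November).
121 ÷ 7 = 17 full weeks with remainder 2, so 17 more Wednesdays after the first → 18.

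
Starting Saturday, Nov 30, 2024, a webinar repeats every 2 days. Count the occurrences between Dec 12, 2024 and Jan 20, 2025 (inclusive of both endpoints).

20

Occurrences land 2·i days after Nov 30, 2024 for i = 0, 1, 2, …
Dec 12, 2024 is 12 days after the start; 12 ÷ 2 = 6 remainder 0. First occurrence in the window: #7 on Dec 12, 2024 (6×2 = 12 days in).
Jan 20, 2025 is 51 days after the start; 51 ÷ 2 = 25 remainder 1. Last occurrence in the window: #26 on Jan 19, 2025.
Occurrences #7 through #26: 20 in total.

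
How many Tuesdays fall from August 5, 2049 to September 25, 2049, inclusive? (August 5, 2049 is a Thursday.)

7

August 5, 2049 is a Thursday; the first Tuesday on or after it is August 10, 2049 (5 days later).
From August 10, 2049 to September 25, 2049: 21 + 25 = 46 days (rest of August, September).
46 ÷ 7 = 6 full weeks with remainder 4, so 6 more Tuesdays after the first → 7.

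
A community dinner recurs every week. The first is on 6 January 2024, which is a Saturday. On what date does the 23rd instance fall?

The 23rd occurrence is 22 intervals after the first: 22 × 7 = 154 days after 6 January 2024.
January has 31 days — 25 days to the end of January leaves 129.
February has 29 days (100 left).
March has 31 days (69 left).
April has 30 days (39 left).
May has 31 days (8 left).
8 days into June → 8 June 2024.

8 June 2024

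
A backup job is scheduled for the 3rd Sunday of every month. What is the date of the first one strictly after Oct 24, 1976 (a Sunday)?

Nov 21, 1976

Oct 1976 starts on a Friday; its first Sunday is the 3rd, so the 3rd Sunday is the 17th — Oct 17, 1976.
That is not after Oct 24, 1976, so look at Nov 1976.
Nov 1976 starts on a Monday; its first Sunday is the 7th, so the 3rd Sunday is the 21st — Nov 21, 1976.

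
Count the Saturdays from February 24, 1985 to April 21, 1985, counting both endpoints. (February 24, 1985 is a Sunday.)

February 24, 1985 is a Sunday; the first Saturday on or after it is March 2, 1985 (6 days later).
From March 2, 1985 to April 21, 1985: 29 + 21 = 50 days (rest of March, April).
50 ÷ 7 = 7 full weeks with remainder 1, so 7 more Saturdays after the first → 8.

8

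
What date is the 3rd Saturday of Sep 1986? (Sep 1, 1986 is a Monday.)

Sep 1986 begins on a Monday, so the first Saturday is Sep 6 (5 days later).
The 3rd Saturday is 2 weeks later: 6 + 14 = 20.

Sep 20, 1986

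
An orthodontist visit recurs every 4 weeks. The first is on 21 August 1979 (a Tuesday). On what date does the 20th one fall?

The 20th occurrence is 19 intervals after the first: 19 × 28 = 532 days after 21 August 1979.
August has 31 days — 10 days to the end of August leaves 522.
From end of August to end of 1979 is 122 days (400 left).
1980 has 366 days (34 left).
January has 31 days (3 left).
3 days into February → 3 February 1981.

3 February 1981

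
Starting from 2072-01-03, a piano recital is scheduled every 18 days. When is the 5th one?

The 5th occurrence is 4 intervals after the first: 4 × 18 = 72 days after 2072-01-03.
January has 31 days — 28 days to the end of January leaves 44.
February has 29 days (15 left).
15 days into March → 2072-03-15.

2072-03-15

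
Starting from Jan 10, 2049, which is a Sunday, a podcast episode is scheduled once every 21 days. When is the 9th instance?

The 9th occurrence is 8 intervals after the first: 8 × 21 = 168 days after Jan 10, 2049.
Jan has 31 days — 21 days to the end of Jan leaves 147.
Feb has 28 days (119 left).
Mar has 31 days (88 left).
Apr has 30 days (58 left).
May has 31 days (27 left).
27 days into Jun → Jun 27, 2049.

Jun 27, 2049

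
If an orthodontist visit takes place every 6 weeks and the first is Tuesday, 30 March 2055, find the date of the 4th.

The 4th occurrence is 3 intervals after the first: 3 × 42 = 126 days after 30 March 2055.
March has 31 days — 1 day to the end of March leaves 125.
April has 30 days (95 left).
May has 31 days (64 left).
June has 30 days (34 left).
July has 31 days (3 left).
3 days into August → 3 August 2055.

3 August 2055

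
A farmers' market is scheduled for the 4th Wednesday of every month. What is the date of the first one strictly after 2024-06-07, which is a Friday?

June 2024 starts on a Saturday; its first Wednesday is the 5th, so the 4th Wednesday is the 26th — 2024-06-26.
2024-06-26 is after 2024-06-07, so that is the next one.

2024-06-26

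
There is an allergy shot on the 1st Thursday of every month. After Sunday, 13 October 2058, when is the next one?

7 November 2058

October 2058 starts on a Tuesday, so its 1st Thursday is 3 October 2058 (2 days in).
That is not after 13 October 2058, so look at November 2058.
November 2058 starts on a Friday, so its 1st Thursday is 7 November 2058 (6 days in).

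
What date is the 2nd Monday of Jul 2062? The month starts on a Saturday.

Jul 10, 2062

Jul 2062 begins on a Saturday, so the first Monday is Jul 3 (2 days later).
The 2nd Monday is 1 weeks later: 3 + 7 = 10.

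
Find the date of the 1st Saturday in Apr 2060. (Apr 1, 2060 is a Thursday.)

Apr 3, 2060

Apr 2060 begins on a Thursday, so the first Saturday is Apr 3 (2 days later).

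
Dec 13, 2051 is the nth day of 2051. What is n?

Days in months before Dec: 31 + 28 + 31 + 30 + 31 + 30 + 31 + 31 + 30 + 31 + 30 = 334.
Plus 13 days into Dec → day 347.

347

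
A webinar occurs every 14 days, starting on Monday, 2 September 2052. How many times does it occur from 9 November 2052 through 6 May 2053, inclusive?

Occurrences land 14·i days after 2 September 2052 for i = 0, 1, 2, …
9 November 2052 is 68 days after the start; 68 ÷ 14 = 4 remainder 12; since the remainder is 12, round up to i = 5. First occurrence in the window: #6 on 11 November 2052 (5×14 = 70 days in).
6 May 2053 is 246 days after the start; 246 ÷ 14 = 17 remainder 8. Last occurrence in the window: #18 on 28 April 2053.
Occurrences #6 through #18: 13 in total.

13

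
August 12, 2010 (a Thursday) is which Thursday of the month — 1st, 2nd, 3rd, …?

2nd

Day 12 falls in week ⌈12/7⌉ of the month.
Days 1–7 hold the 1st Thursday, 8–14 the 2nd, 15–21 the 3rd, 22–28 the 4th, 29–31 the 5th.
12 is in the range for the 2nd.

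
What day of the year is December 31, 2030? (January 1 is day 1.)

Days in months before December: 31 + 28 + 31 + 30 + 31 + 30 + 31 + 31 + 30 + 31 + 30 = 334.
Plus 31 days into December → day 365.

365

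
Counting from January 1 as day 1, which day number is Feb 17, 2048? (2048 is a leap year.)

48

Days in months before Feb: 31 = 31.
Plus 17 days into Feb → day 48.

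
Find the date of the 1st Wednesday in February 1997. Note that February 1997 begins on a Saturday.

February 1997 begins on a Saturday, so the first Wednesday is February 5 (4 days later).

5 February 1997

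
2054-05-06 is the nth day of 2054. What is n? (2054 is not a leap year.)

Days in months before May: 31 + 28 + 31 + 30 = 120.
Plus 6 days into May → day 126.

126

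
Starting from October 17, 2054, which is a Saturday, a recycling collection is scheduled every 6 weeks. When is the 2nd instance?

The 2nd occurrence is 1 interval after the first: 1 × 42 = 42 days after October 17, 2054.
October has 31 days — 14 days to the end of October leaves 28.
28 days into November → November 28, 2054.

November 28, 2054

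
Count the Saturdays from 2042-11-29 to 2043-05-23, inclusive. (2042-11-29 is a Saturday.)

2042-11-29 is a Saturday; the first Saturday on or after it is 2042-11-29.
From 2042-11-29 to 2043-05-23: 1 + 31 + 31 + 28 + 31 + 30 + 23 = 175 days (rest of November, December, January, February, March, April, May).
175 ÷ 7 = 25 full weeks with remainder 0, so 25 more Saturdays after the first → 26.

26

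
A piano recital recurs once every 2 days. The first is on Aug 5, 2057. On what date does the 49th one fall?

Nov 9, 2057

The 49th occurrence is 48 intervals after the first: 48 × 2 = 96 days after Aug 5, 2057.
Aug has 31 days — 26 days to the end of Aug leaves 70.
Sep has 30 days (40 left).
Oct has 31 days (9 left).
9 days into Nov → Nov 9, 2057.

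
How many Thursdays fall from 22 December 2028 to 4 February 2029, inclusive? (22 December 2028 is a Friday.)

6

22 December 2028 is a Friday; the first Thursday on or after it is 28 December 2028 (6 days later).
From 28 December 2028 to 4 February 2029: 3 + 31 + 4 = 38 days (rest of December, January, February).
38 ÷ 7 = 5 full weeks with remainder 3, so 5 more Thursdays after the first → 6.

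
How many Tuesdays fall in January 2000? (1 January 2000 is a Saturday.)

1 January 2000 is a Saturday; the first Tuesday on or after it is 4 January 2000 (3 days later).
From 4 January 2000 to 31 January 2000 is 31 − 4 = 27 days.
27 ÷ 7 = 3 full weeks with remainder 6, so 3 more Tuesdays after the first → 4.

4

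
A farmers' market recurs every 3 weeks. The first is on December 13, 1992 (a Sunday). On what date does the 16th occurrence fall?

The 16th occurrence is 15 intervals after the first: 15 × 21 = 315 days after December 13, 1992.
December has 31 days — 18 days to the end of December leaves 297.
January has 31 days (266 left).
February has 28 days (238 left).
March has 31 days (207 left).
April has 30 days (177 left).
May has 31 days (146 left).
June has 30 days (116 left).
July has 31 days (85 left).
August has 31 days (54 left).
September has 30 days (24 left).
24 days into October → October 24, 1993.

October 24, 1993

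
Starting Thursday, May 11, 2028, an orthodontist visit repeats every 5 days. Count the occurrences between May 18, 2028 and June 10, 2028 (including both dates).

5

Occurrences land 5·i days after May 11, 2028 for i = 0, 1, 2, …
May 18, 2028 is 7 days after the start; 7 ÷ 5 = 1 remainder 2; since the remainder is 2, round up to i = 2. First occurrence in the window: #3 on May 21, 2028 (2×5 = 10 days in).
June 10, 2028 is 30 days after the start; 30 ÷ 5 = 6 remainder 0. Last occurrence in the window: #7 on June 10, 2028.
Occurrences #3 through #7: 5 in total.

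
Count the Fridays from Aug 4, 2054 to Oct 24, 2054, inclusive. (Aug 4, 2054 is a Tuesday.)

Aug 4, 2054 is a Tuesday; the first Friday on or after it is Aug 7, 2054 (3 days later).
From Aug 7, 2054 to Oct 24, 2054: 24 + 30 + 24 = 78 days (rest of Aug, Sep, Oct).
78 ÷ 7 = 11 full weeks with remainder 1, so 11 more Fridays after the first → 12.

12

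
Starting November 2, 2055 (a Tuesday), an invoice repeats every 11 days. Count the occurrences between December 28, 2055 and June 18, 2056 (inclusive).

15

Occurrences land 11·i days after November 2, 2055 for i = 0, 1, 2, …
December 28, 2055 is 56 days after the start; 56 ÷ 11 = 5 remainder 1; since the remainder is 1, round up to i = 6. First occurrence in the window: #7 on January 7, 2056 (6×11 = 66 days in).
June 18, 2056 is 229 days after the start; 229 ÷ 11 = 20 remainder 9. Last occurrence in the window: #21 on June 9, 2056.
Occurrences #7 through #21: 15 in total.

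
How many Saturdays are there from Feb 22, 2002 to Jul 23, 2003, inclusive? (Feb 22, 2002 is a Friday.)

Feb 22, 2002 is a Friday; the first Saturday on or after it is Feb 23, 2002 (1 day later).
From Feb 23, 2002 to Jul 23, 2003: 311 + 204 = 515 days (rest of 2002, to Jul 23, 2003 in 2003).
515 ÷ 7 = 73 full weeks with remainder 4, so 73 more Saturdays after the first → 74.

74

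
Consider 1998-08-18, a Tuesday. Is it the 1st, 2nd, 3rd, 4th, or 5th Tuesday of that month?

3rd

Day 18 falls in week ⌈18/7⌉ of the month.
Days 1–7 hold the 1st Tuesday, 8–14 the 2nd, 15–21 the 3rd, 22–28 the 4th, 29–31 the 5th.
18 is in the range for the 3rd.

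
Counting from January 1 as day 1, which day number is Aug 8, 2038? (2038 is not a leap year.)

Days in months before Aug: 31 + 28 + 31 + 30 + 31 + 30 + 31 = 212.
Plus 8 days into Aug → day 220.

220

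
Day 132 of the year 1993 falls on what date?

May 12, 1993

Jan has 31 days (132 − 31 = 101 remain).
Feb has 28 days (101 − 28 = 73 remain).
Mar has 31 days (73 − 31 = 42 remain).
Apr has 30 days (42 − 30 = 12 remain).
12 into May → May 12.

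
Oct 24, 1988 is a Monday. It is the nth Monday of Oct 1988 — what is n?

4th

Day 24 falls in week ⌈24/7⌉ of the month.
Days 1–7 hold the 1st Monday, 8–14 the 2nd, 15–21 the 3rd, 22–28 the 4th, 29–31 the 5th.
24 is in the range for the 4th.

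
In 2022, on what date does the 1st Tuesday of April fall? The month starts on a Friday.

April 2022 begins on a Friday, so the first Tuesday is April 5 (4 days later).

5 April 2022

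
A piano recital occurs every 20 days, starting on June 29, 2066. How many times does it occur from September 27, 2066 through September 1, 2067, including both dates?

Occurrences land 20·i days after June 29, 2066 for i = 0, 1, 2, …
September 27, 2066 is 90 days after the start; 90 ÷ 20 = 4 remainder 10; since the remainder is 10, round up to i = 5. First occurrence in the window: #6 on October 7, 2066 (5×20 = 100 days in).
September 1, 2067 is 429 days after the start; 429 ÷ 20 = 21 remainder 9. Last occurrence in the window: #22 on August 23, 2067.
Occurrences #6 through #22: 17 in total.

17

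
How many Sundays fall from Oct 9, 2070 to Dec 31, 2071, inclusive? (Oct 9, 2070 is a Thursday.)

Oct 9, 2070 is a Thursday; the first Sunday on or after it is Oct 12, 2070 (3 days later).
From Oct 12, 2070 to Dec 31, 2071: 80 + 365 = 445 days (rest of 2070, to Dec 31, 2071 in 2071).
445 ÷ 7 = 63 full weeks with remainder 4, so 63 more Sundays after the first → 64.

64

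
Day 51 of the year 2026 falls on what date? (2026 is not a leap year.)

Jan has 31 days (51 − 31 = 20 remain).
20 into Feb → Feb 20.

Feb 20, 2026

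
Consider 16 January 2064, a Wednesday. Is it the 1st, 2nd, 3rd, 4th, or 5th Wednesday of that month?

Day 16 falls in week ⌈16/7⌉ of the month.
Days 1–7 hold the 1st Wednesday, 8–14 the 2nd, 15–21 the 3rd, 22–28 the 4th, 29–31 the 5th.
16 is in the range for the 3rd.

3rd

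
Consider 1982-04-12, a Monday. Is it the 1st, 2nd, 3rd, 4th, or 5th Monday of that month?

2nd

Day 12 falls in week ⌈12/7⌉ of the month.
Days 1–7 hold the 1st Monday, 8–14 the 2nd, 15–21 the 3rd, 22–28 the 4th, 29–31 the 5th.
12 is in the range for the 2nd.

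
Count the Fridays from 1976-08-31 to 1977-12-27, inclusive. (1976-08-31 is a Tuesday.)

69

1976-08-31 is a Tuesday; the first Friday on or after it is 1976-09-03 (3 days later).
From 1976-09-03 to 1977-12-27: 119 + 361 = 480 days (rest of 1976, to 1977-12-27 in 1977).
480 ÷ 7 = 68 full weeks with remainder 4, so 68 more Fridays after the first → 69.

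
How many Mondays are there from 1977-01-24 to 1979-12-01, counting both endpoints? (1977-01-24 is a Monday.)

1977-01-24 is a Monday; the first Monday on or after it is 1977-01-24.
From 1977-01-24 to 1979-12-01: 341 + 365 + 335 = 1041 days (rest of 1977, 1978, to 1979-12-01 in 1979).
1041 ÷ 7 = 148 full weeks with remainder 5, so 148 more Mondays after the first → 149.

149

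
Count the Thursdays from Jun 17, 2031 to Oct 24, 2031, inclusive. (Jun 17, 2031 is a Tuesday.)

Jun 17, 2031 is a Tuesday; the first Thursday on or after it is Jun 19, 2031 (2 days later).
From Jun 19, 2031 to Oct 24, 2031: 11 + 31 + 31 + 30 + 24 = 127 days (rest of Jun, Jul, Aug, Sep, Oct).
127 ÷ 7 = 18 full weeks with remainder 1, so 18 more Thursdays after the first → 19.

19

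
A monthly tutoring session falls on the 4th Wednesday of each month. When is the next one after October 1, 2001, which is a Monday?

October 24, 2001

October 2001 starts on a Monday; its first Wednesday is the 3rd, so the 4th Wednesday is the 24th — October 24, 2001.
October 24, 2001 is after October 1, 2001, so that is the next one.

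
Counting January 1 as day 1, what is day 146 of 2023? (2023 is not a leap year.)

January has 31 days (146 − 31 = 115 remain).
February has 28 days (115 − 28 = 87 remain).
March has 31 days (87 − 31 = 56 remain).
April has 30 days (56 − 30 = 26 remain).
26 into May → May 26.

26 May 2023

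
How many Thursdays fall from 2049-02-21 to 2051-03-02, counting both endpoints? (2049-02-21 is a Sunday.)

106

2049-02-21 is a Sunday; the first Thursday on or after it is 2049-02-25 (4 days later).
From 2049-02-25 to 2051-03-02: 309 + 365 + 61 = 735 days (rest of 2049, 2050, to 2051-03-02 in 2051).
735 ÷ 7 = 105 full weeks with remainder 0, so 105 more Thursdays after the first → 106.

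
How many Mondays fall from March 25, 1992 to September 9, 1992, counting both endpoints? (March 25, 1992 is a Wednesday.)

March 25, 1992 is a Wednesday; the first Monday on or after it is March 30, 1992 (5 days later).
From March 30, 1992 to September 9, 1992: 1 + 30 + 31 + 30 + 31 + 31 + 9 = 163 days (rest of March, April, May, June, July, August, September).
163 ÷ 7 = 23 full weeks with remainder 2, so 23 more Mondays after the first → 24.

24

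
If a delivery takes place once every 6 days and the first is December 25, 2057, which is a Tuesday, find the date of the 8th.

The 8th occurrence is 7 intervals after the first: 7 × 6 = 42 days after December 25, 2057.
December has 31 days — 6 days to the end of December leaves 36.
January has 31 days (5 left).
5 days into February → February 5, 2058.

February 5, 2058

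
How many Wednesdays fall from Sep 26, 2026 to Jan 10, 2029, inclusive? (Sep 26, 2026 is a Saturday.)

Sep 26, 2026 is a Saturday; the first Wednesday on or after it is Sep 30, 2026 (4 days later).
From Sep 30, 2026 to Jan 10, 2029: 92 + 365 + 366 + 10 = 833 days (rest of 2026, 2027, 2028, to Jan 10, 2029 in 2029).
833 ÷ 7 = 119 full weeks with remainder 0, so 119 more Wednesdays after the first → 120.

120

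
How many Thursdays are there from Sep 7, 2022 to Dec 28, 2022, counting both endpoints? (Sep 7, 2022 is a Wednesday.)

16

Sep 7, 2022 is a Wednesday; the first Thursday on or after it is Sep 8, 2022 (1 day later).
From Sep 8, 2022 to Dec 28, 2022: 22 + 31 + 30 + 28 = 111 days (rest of Sep, Oct, Nov, Dec).
111 ÷ 7 = 15 full weeks with remainder 6, so 15 more Thursdays after the first → 16.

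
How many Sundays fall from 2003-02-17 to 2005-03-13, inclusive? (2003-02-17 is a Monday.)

2003-02-17 is a Monday; the first Sunday on or after it is 2003-02-23 (6 days later).
From 2003-02-23 to 2005-03-13: 311 + 366 + 72 = 749 days (rest of 2003, 2004, to 2005-03-13 in 2005).
749 ÷ 7 = 107 full weeks with remainder 0, so 107 more Sundays after the first → 108.

108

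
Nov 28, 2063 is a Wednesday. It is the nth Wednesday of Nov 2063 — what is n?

4th

Day 28 falls in week ⌈28/7⌉ of the month.
Days 1–7 hold the 1st Wednesday, 8–14 the 2nd, 15–21 the 3rd, 22–28 the 4th, 29–31 the 5th.
28 is in the range for the 4th.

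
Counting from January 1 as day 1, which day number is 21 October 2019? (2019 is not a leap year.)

Days in months before October: 31 + 28 + 31 + 30 + 31 + 30 + 31 + 31 + 30 = 273.
Plus 21 days into October → day 294.

294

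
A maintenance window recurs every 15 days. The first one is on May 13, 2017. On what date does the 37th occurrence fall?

Nov 4, 2018

The 37th occurrence is 36 intervals after the first: 36 × 15 = 540 days after May 13, 2017.
May has 31 days — 18 days to the end of May leaves 522.
From end of May to end of 2017 is 214 days (308 left).
Jan has 31 days (277 left).
Feb has 28 days (249 left).
Mar has 31 days (218 left).
Apr has 30 days (188 left).
May has 31 days (157 left).
Jun has 30 days (127 left).
Jul has 31 days (96 left).
Aug has 31 days (65 left).
Sep has 30 days (35 left).
Oct has 31 days (4 left).
4 days into Nov → Nov 4, 2018.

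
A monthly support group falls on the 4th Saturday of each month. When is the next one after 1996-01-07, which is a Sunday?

1996-01-27

January 1996 starts on a Monday; its first Saturday is the 6th, so the 4th Saturday is the 27th — 1996-01-27.
1996-01-27 is after 1996-01-07, so that is the next one.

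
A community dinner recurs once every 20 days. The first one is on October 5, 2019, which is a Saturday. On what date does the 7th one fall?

February 2, 2020

The 7th occurrence is 6 intervals after the first: 6 × 20 = 120 days after October 5, 2019.
October has 31 days — 26 days to the end of October leaves 94.
November has 30 days (64 left).
December has 31 days (33 left).
January has 31 days (2 left).
2 days into February → February 2, 2020.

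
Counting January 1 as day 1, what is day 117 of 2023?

April 27, 2023

January has 31 days (117 − 31 = 86 remain).
February has 28 days (86 − 28 = 58 remain).
March has 31 days (58 − 31 = 27 remain).
27 into April → April 27.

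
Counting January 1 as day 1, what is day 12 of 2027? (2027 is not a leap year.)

12 January 2027

12 into January → January 12.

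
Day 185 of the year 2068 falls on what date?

2068-07-03

January has 31 days (185 − 31 = 154 remain).
February has 29 days (154 − 29 = 125 remain).
March has 31 days (125 − 31 = 94 remain).
April has 30 days (94 − 30 = 64 remain).
May has 31 days (64 − 31 = 33 remain).
June has 30 days (33 − 30 = 3 remain).
3 into July → July 3.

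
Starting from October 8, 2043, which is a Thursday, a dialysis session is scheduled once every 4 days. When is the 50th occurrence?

The 50th occurrence is 49 intervals after the first: 49 × 4 = 196 days after October 8, 2043.
October has 31 days — 23 days to the end of October leaves 173.
November has 30 days (143 left).
December has 31 days (112 left).
January has 31 days (81 left).
February has 29 days (52 left).
March has 31 days (21 left).
21 days into April → April 21, 2044.

April 21, 2044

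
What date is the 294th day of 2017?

January has 31 days (294 − 31 = 263 remain).
February has 28 days (263 − 28 = 235 remain).
March has 31 days (235 − 31 = 204 remain).
April has 30 days (204 − 30 = 174 remain).
May has 31 days (174 − 31 = 143 remain).
June has 30 days (143 − 30 = 113 remain).
July has 31 days (113 − 31 = 82 remain).
August has 31 days (82 − 31 = 51 remain).
September has 30 days (51 − 30 = 21 remain).
21 into October → October 21.

21 October 2017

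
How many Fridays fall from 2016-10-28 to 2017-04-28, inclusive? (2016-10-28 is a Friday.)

27

2016-10-28 is a Friday; the first Friday on or after it is 2016-10-28.
From 2016-10-28 to 2017-04-28: 3 + 30 + 31 + 31 + 28 + 31 + 28 = 182 days (rest of October, November, December, January, February, March, April).
182 ÷ 7 = 26 full weeks with remainder 0, so 26 more Fridays after the first → 27.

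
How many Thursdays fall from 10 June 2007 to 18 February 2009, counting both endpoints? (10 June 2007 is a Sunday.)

88

10 June 2007 is a Sunday; the first Thursday on or after it is 14 June 2007 (4 days later).
From 14 June 2007 to 18 February 2009: 200 + 366 + 49 = 615 days (rest of 2007, 2008, to 18 February 2009 in 2009).
615 ÷ 7 = 87 full weeks with remainder 6, so 87 more Thursdays after the first → 88.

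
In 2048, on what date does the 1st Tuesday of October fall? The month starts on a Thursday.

October 2048 begins on a Thursday, so the first Tuesday is October 6 (5 days later).

October 6, 2048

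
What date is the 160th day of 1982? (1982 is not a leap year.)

9 June 1982

January has 31 days (160 − 31 = 129 remain).
February has 28 days (129 − 28 = 101 remain).
March has 31 days (101 − 31 = 70 remain).
April has 30 days (70 − 30 = 40 remain).
May has 31 days (40 − 31 = 9 remain).
9 into June → June 9.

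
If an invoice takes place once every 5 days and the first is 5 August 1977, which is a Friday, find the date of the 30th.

28 December 1977

The 30th occurrence is 29 intervals after the first: 29 × 5 = 145 days after 5 August 1977.
August has 31 days — 26 days to the end of August leaves 119.
September has 30 days (89 left).
October has 31 days (58 left).
November has 30 days (28 left).
28 days into December → 28 December 1977.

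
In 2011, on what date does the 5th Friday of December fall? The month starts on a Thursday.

December 2011 begins on a Thursday, so the first Friday is December 2 (1 day later).
The 5th Friday is 4 weeks later: 2 + 28 = 30.

December 30, 2011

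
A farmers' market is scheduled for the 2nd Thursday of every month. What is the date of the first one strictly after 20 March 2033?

14 April 2033

March 2033 starts on a Tuesday; its first Thursday is the 3rd, so the 2nd Thursday is the 10th — 10 March 2033.
That is not after 20 March 2033, so look at April 2033.
April 2033 starts on a Friday; its first Thursday is the 7th, so the 2nd Thursday is the 14th — 14 April 2033.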